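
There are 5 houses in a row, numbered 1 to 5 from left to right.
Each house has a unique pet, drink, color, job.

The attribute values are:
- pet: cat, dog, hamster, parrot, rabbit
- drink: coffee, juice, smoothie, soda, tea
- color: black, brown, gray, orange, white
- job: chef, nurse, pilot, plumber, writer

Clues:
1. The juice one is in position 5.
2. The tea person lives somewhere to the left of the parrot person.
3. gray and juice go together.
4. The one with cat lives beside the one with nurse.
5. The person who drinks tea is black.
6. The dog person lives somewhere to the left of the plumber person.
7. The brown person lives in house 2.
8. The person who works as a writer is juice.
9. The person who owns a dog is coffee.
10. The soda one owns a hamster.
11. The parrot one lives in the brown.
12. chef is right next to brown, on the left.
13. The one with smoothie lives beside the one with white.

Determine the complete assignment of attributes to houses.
Solution:

House | Pet | Drink | Color | Job
---------------------------------
  1   | cat | tea | black | chef
  2   | parrot | smoothie | brown | nurse
  3   | dog | coffee | white | pilot
  4   | hamster | soda | orange | plumber
  5   | rabbit | juice | gray | writer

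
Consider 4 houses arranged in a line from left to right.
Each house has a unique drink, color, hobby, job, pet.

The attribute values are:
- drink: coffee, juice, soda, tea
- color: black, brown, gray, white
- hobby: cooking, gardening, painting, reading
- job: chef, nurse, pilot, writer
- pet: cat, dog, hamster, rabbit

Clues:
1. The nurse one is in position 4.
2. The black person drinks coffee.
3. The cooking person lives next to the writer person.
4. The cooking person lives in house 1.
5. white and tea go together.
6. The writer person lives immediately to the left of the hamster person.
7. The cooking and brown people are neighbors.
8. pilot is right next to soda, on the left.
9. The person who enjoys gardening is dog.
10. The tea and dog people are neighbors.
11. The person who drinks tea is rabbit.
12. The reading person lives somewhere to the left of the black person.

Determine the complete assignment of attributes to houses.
Solution:

House | Drink | Color | Hobby | Job | Pet
-----------------------------------------
  1   | tea | white | cooking | pilot | rabbit
  2   | soda | brown | gardening | writer | dog
  3   | juice | gray | reading | chef | hamster
  4   | coffee | black | painting | nurse | cat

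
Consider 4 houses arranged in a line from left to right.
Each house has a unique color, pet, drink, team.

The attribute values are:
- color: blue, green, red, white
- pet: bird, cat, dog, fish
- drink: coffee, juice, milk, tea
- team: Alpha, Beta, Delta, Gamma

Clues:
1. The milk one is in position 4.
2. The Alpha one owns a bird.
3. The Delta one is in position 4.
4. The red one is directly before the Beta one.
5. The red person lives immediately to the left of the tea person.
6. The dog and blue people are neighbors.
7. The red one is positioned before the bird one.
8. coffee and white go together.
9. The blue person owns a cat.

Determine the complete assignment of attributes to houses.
Solution:

House | Color | Pet | Drink | Team
----------------------------------
  1   | red | dog | juice | Gamma
  2   | blue | cat | tea | Beta
  3   | white | bird | coffee | Alpha
  4   | green | fish | milk | Delta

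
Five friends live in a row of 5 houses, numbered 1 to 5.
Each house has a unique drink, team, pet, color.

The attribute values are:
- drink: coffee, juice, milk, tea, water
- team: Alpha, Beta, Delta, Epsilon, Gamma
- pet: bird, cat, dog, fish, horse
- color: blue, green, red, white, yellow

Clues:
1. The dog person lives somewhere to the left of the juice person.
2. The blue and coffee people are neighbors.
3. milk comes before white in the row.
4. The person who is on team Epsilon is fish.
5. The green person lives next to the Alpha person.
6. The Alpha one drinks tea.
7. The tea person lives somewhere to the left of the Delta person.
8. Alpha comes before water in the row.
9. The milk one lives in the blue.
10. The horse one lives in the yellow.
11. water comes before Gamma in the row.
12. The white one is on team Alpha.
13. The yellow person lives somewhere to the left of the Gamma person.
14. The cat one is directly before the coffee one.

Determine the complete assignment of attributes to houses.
Solution:

House | Drink | Team | Pet | Color
----------------------------------
  1   | milk | Beta | cat | blue
  2   | coffee | Epsilon | fish | green
  3   | tea | Alpha | dog | white
  4   | water | Delta | horse | yellow
  5   | juice | Gamma | bird | red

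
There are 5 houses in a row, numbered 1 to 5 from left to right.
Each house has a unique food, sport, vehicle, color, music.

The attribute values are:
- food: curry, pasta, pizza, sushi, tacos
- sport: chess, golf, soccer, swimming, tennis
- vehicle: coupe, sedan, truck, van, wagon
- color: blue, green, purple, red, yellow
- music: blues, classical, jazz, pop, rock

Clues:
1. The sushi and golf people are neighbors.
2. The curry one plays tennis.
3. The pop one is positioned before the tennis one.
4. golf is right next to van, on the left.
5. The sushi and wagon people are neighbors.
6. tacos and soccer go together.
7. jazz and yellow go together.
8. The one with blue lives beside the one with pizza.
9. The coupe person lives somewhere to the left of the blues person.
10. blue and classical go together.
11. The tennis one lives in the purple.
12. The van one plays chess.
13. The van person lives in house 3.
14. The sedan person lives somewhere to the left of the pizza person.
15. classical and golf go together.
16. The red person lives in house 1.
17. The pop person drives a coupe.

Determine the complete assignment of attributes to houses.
Solution:

House | Food | Sport | Vehicle | Color | Music
----------------------------------------------
  1   | sushi | swimming | sedan | red | rock
  2   | pasta | golf | wagon | blue | classical
  3   | pizza | chess | van | yellow | jazz
  4   | tacos | soccer | coupe | green | pop
  5   | curry | tennis | truck | purple | blues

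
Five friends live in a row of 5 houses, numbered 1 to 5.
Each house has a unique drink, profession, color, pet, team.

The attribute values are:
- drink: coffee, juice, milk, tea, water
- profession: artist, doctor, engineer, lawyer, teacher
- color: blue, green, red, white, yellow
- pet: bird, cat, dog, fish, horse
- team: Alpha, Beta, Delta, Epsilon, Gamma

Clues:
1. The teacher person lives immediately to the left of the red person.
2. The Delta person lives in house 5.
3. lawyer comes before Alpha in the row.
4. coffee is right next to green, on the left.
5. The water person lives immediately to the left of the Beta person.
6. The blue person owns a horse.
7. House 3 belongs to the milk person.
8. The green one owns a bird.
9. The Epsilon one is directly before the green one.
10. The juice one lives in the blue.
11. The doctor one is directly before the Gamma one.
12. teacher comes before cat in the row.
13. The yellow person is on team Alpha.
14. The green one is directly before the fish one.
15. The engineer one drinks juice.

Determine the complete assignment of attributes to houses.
Solution:

House | Drink | Profession | Color | Pet | Team
-----------------------------------------------
  1   | coffee | doctor | white | dog | Epsilon
  2   | water | teacher | green | bird | Gamma
  3   | milk | lawyer | red | fish | Beta
  4   | tea | artist | yellow | cat | Alpha
  5   | juice | engineer | blue | horse | Delta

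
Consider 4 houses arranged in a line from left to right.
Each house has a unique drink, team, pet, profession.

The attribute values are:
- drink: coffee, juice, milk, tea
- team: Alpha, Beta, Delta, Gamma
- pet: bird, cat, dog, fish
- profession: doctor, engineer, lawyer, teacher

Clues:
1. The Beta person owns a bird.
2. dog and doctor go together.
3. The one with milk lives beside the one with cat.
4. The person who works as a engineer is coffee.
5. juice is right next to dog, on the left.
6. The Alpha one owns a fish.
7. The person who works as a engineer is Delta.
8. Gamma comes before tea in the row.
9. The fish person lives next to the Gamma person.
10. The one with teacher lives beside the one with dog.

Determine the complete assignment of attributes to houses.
Solution:

House | Drink | Team | Pet | Profession
---------------------------------------
  1   | juice | Alpha | fish | teacher
  2   | milk | Gamma | dog | doctor
  3   | coffee | Delta | cat | engineer
  4   | tea | Beta | bird | lawyer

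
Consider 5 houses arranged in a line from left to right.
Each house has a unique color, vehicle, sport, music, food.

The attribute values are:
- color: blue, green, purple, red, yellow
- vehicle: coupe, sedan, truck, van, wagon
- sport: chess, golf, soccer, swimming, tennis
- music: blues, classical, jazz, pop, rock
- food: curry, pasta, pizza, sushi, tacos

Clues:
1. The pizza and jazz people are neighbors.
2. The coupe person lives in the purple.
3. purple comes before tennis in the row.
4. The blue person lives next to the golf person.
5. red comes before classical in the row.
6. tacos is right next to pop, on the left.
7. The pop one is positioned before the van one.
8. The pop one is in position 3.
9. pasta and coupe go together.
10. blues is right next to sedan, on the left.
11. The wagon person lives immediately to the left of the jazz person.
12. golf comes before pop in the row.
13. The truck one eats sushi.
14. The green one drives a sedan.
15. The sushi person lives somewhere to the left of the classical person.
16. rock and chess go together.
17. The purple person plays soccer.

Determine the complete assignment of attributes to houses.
Solution:

House | Color | Vehicle | Sport | Music | Food
----------------------------------------------
  1   | blue | wagon | swimming | blues | pizza
  2   | green | sedan | golf | jazz | tacos
  3   | purple | coupe | soccer | pop | pasta
  4   | red | truck | chess | rock | sushi
  5   | yellow | van | tennis | classical | curry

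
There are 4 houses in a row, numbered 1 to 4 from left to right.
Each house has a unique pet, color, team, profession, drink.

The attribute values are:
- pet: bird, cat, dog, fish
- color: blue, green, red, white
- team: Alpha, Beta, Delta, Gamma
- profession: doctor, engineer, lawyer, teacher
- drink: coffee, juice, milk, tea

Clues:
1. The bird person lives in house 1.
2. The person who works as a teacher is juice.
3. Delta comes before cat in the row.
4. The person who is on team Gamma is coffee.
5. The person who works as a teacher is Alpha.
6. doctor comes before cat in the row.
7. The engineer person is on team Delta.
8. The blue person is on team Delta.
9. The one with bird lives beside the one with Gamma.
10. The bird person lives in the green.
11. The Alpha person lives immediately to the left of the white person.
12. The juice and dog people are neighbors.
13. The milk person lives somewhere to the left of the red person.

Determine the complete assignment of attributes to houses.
Solution:

House | Pet | Color | Team | Profession | Drink
-----------------------------------------------
  1   | bird | green | Alpha | teacher | juice
  2   | dog | white | Gamma | doctor | coffee
  3   | fish | blue | Delta | engineer | milk
  4   | cat | red | Beta | lawyer | tea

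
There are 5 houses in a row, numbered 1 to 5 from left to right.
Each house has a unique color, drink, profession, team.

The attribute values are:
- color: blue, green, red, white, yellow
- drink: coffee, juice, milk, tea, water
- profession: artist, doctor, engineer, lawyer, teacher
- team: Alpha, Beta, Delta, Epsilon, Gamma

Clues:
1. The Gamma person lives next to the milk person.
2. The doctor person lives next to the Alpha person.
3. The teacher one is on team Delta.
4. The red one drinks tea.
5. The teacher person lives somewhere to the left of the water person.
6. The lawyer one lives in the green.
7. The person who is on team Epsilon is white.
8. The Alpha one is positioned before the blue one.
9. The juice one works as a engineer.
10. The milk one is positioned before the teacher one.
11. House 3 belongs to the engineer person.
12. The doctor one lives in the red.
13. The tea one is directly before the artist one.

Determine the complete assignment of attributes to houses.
Solution:

House | Color | Drink | Profession | Team
-----------------------------------------
  1   | red | tea | doctor | Gamma
  2   | yellow | milk | artist | Alpha
  3   | white | juice | engineer | Epsilon
  4   | blue | coffee | teacher | Delta
  5   | green | water | lawyer | Beta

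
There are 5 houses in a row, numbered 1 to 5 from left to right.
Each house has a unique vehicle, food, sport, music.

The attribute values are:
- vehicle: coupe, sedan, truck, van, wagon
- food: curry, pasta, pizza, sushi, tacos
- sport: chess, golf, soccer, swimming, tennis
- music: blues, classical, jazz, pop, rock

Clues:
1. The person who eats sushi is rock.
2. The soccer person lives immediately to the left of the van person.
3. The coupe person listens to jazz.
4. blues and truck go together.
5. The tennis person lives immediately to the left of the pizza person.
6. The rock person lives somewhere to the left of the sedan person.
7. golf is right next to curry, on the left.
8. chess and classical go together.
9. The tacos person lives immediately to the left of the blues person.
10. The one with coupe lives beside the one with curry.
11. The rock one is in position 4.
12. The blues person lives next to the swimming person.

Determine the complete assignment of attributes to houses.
Solution:

House | Vehicle | Food | Sport | Music
--------------------------------------
  1   | coupe | tacos | golf | jazz
  2   | truck | curry | soccer | blues
  3   | van | pasta | swimming | pop
  4   | wagon | sushi | tennis | rock
  5   | sedan | pizza | chess | classical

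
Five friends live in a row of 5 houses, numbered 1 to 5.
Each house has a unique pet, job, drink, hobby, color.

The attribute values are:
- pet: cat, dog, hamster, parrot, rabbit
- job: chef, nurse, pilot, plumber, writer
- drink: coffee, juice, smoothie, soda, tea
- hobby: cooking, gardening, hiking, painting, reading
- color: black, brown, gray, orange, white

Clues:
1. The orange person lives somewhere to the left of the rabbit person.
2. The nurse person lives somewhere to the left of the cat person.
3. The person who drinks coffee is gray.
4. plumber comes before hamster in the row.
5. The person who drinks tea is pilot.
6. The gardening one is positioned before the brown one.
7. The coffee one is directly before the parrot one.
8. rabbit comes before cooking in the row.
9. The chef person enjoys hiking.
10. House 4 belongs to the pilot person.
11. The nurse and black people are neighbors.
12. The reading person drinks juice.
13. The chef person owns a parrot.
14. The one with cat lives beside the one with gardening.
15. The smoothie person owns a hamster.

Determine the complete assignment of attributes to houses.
Solution:

House | Pet | Job | Drink | Hobby | Color
-----------------------------------------
  1   | dog | nurse | coffee | painting | gray
  2   | parrot | chef | soda | hiking | black
  3   | cat | plumber | juice | reading | orange
  4   | rabbit | pilot | tea | gardening | white
  5   | hamster | writer | smoothie | cooking | brown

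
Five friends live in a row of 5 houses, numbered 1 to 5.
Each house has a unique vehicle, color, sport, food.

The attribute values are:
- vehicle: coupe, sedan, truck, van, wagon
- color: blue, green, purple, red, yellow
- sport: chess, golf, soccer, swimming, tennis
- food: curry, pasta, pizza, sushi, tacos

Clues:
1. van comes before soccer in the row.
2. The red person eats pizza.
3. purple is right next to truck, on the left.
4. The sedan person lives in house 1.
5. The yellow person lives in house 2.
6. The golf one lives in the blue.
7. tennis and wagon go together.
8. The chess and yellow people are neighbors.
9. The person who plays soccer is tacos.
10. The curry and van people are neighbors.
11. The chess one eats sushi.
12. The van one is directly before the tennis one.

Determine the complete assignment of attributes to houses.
Solution:

House | Vehicle | Color | Sport | Food
--------------------------------------
  1   | sedan | purple | chess | sushi
  2   | truck | yellow | swimming | curry
  3   | van | blue | golf | pasta
  4   | wagon | red | tennis | pizza
  5   | coupe | green | soccer | tacos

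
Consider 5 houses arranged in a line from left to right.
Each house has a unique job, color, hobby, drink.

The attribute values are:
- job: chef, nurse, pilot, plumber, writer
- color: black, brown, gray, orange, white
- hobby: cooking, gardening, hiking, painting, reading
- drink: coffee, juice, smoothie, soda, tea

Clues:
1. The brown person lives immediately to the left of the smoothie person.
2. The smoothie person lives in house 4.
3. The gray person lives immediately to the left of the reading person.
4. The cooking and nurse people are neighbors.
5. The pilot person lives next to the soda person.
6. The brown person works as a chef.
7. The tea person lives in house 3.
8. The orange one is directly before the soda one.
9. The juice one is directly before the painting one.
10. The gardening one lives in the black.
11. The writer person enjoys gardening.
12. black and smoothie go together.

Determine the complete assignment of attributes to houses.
Solution:

House | Job | Color | Hobby | Drink
-----------------------------------
  1   | pilot | orange | cooking | juice
  2   | nurse | gray | painting | soda
  3   | chef | brown | reading | tea
  4   | writer | black | gardening | smoothie
  5   | plumber | white | hiking | coffee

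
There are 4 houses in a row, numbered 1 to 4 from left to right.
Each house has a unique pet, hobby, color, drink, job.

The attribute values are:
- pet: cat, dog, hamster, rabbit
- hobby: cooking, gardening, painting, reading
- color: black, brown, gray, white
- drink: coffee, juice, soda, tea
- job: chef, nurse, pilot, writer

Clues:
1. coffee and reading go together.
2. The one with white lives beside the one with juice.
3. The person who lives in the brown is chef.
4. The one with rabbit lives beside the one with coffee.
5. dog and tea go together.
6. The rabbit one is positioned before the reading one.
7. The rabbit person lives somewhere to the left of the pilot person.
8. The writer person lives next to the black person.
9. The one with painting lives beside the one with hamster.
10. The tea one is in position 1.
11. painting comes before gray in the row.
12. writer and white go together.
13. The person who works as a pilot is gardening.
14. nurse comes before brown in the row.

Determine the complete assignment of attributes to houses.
Solution:

House | Pet | Hobby | Color | Drink | Job
-----------------------------------------
  1   | dog | cooking | white | tea | writer
  2   | rabbit | painting | black | juice | nurse
  3   | hamster | reading | brown | coffee | chef
  4   | cat | gardening | gray | soda | pilot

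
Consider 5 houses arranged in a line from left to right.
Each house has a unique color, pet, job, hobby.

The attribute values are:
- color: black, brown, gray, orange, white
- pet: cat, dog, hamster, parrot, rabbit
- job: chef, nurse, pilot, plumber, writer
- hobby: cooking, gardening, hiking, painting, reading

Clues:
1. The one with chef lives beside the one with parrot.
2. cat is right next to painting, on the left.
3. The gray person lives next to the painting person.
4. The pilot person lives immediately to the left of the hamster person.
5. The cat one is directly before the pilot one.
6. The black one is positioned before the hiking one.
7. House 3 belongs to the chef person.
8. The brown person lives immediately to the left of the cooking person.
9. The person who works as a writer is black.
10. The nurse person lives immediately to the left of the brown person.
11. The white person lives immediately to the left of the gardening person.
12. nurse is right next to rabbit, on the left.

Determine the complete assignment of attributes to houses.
Solution:

House | Color | Pet | Job | Hobby
---------------------------------
  1   | gray | cat | nurse | reading
  2   | brown | rabbit | pilot | painting
  3   | white | hamster | chef | cooking
  4   | black | parrot | writer | gardening
  5   | orange | dog | plumber | hiking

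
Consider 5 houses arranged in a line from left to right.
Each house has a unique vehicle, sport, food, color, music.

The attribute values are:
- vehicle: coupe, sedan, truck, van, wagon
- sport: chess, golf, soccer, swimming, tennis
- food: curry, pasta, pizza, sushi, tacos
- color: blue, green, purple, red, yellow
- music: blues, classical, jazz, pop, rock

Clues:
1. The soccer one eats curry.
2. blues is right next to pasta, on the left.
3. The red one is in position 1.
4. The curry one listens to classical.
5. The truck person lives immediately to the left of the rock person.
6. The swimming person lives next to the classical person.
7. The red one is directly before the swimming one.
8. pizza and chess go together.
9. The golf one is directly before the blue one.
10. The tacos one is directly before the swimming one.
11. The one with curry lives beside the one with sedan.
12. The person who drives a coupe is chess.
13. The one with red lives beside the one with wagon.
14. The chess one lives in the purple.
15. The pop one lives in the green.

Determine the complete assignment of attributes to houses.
Solution:

House | Vehicle | Sport | Food | Color | Music
----------------------------------------------
  1   | truck | golf | tacos | red | blues
  2   | wagon | swimming | pasta | blue | rock
  3   | van | soccer | curry | yellow | classical
  4   | sedan | tennis | sushi | green | pop
  5   | coupe | chess | pizza | purple | jazz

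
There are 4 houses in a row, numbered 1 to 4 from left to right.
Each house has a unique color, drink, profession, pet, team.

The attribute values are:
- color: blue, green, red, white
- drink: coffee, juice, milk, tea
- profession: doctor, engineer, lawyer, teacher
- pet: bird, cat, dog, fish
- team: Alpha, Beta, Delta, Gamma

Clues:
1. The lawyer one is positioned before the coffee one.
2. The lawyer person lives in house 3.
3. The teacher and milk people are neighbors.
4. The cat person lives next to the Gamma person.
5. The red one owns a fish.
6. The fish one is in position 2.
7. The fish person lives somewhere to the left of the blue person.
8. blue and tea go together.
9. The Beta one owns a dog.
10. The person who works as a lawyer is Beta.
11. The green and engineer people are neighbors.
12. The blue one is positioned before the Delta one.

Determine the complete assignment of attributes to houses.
Solution:

House | Color | Drink | Profession | Pet | Team
-----------------------------------------------
  1   | green | juice | teacher | cat | Alpha
  2   | red | milk | engineer | fish | Gamma
  3   | blue | tea | lawyer | dog | Beta
  4   | white | coffee | doctor | bird | Delta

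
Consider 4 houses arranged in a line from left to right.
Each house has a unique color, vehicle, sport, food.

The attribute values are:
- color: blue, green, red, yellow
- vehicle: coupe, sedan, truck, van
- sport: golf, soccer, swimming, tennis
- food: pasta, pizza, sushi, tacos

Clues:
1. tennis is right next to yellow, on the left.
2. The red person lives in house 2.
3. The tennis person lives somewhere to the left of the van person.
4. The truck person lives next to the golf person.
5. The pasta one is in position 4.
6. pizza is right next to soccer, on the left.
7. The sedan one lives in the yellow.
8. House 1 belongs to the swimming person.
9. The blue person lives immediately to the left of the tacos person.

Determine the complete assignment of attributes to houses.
Solution:

House | Color | Vehicle | Sport | Food
--------------------------------------
  1   | blue | coupe | swimming | sushi
  2   | red | truck | tennis | tacos
  3   | yellow | sedan | golf | pizza
  4   | green | van | soccer | pasta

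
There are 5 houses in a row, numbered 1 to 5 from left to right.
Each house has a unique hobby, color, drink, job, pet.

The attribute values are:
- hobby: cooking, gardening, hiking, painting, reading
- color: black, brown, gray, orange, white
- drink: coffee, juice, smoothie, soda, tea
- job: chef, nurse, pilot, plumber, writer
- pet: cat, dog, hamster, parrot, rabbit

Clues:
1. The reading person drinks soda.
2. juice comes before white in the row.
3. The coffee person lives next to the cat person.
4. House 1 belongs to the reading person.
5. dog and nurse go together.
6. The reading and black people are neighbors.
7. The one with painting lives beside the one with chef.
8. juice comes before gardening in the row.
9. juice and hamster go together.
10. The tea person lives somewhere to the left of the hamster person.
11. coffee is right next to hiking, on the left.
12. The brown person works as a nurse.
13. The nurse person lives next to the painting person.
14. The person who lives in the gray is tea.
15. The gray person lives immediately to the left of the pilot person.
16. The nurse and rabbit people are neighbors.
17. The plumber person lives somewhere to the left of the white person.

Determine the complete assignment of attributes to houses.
Solution:

House | Hobby | Color | Drink | Job | Pet
-----------------------------------------
  1   | reading | brown | soda | nurse | dog
  2   | painting | black | coffee | plumber | rabbit
  3   | hiking | gray | tea | chef | cat
  4   | cooking | orange | juice | pilot | hamster
  5   | gardening | white | smoothie | writer | parrot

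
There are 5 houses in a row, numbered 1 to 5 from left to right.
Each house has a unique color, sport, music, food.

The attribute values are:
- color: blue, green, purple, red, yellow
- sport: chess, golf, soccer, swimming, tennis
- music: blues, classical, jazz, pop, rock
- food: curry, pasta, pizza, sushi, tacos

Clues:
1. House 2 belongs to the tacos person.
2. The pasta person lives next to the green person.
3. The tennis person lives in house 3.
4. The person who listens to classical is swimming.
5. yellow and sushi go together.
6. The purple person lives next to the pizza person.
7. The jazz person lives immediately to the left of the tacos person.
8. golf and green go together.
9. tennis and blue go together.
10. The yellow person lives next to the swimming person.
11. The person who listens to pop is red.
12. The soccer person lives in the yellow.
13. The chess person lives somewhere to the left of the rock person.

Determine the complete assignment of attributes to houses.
Solution:

House | Color | Sport | Music | Food
------------------------------------
  1   | yellow | soccer | jazz | sushi
  2   | purple | swimming | classical | tacos
  3   | blue | tennis | blues | pizza
  4   | red | chess | pop | pasta
  5   | green | golf | rock | curry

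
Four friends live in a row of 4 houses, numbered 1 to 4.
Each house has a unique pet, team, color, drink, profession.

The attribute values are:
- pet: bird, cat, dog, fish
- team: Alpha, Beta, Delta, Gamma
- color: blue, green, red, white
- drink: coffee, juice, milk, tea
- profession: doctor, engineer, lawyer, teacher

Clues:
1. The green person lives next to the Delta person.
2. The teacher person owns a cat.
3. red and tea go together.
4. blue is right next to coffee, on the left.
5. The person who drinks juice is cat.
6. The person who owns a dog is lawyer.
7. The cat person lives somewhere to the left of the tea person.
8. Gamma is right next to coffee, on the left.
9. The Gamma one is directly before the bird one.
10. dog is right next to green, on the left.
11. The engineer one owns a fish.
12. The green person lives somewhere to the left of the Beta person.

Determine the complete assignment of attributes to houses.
Solution:

House | Pet | Team | Color | Drink | Profession
-----------------------------------------------
  1   | dog | Gamma | blue | milk | lawyer
  2   | bird | Alpha | green | coffee | doctor
  3   | cat | Delta | white | juice | teacher
  4   | fish | Beta | red | tea | engineer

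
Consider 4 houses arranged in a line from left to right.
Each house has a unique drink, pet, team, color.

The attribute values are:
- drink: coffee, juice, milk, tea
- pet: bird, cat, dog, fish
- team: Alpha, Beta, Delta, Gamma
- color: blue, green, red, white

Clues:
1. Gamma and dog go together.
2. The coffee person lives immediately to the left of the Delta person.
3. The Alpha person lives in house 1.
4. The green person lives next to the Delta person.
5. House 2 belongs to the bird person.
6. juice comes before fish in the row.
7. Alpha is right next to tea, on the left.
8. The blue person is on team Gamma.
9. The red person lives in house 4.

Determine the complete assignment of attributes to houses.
Solution:

House | Drink | Pet | Team | Color
----------------------------------
  1   | coffee | cat | Alpha | green
  2   | tea | bird | Delta | white
  3   | juice | dog | Gamma | blue
  4   | milk | fish | Beta | red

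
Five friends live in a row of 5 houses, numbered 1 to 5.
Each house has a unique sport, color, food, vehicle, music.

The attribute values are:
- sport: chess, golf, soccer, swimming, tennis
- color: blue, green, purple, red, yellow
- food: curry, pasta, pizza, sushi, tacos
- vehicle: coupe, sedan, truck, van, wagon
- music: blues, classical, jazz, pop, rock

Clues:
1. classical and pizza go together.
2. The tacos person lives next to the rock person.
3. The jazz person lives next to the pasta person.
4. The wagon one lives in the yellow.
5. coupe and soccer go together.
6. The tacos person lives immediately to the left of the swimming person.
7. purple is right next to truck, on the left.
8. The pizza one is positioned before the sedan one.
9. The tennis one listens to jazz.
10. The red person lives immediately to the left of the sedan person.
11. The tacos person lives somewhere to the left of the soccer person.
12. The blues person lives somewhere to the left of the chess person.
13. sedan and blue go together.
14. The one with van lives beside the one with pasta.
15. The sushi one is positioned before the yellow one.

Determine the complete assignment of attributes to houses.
Solution:

House | Sport | Color | Food | Vehicle | Music
----------------------------------------------
  1   | tennis | purple | tacos | van | jazz
  2   | swimming | green | pasta | truck | rock
  3   | soccer | red | pizza | coupe | classical
  4   | golf | blue | sushi | sedan | blues
  5   | chess | yellow | curry | wagon | pop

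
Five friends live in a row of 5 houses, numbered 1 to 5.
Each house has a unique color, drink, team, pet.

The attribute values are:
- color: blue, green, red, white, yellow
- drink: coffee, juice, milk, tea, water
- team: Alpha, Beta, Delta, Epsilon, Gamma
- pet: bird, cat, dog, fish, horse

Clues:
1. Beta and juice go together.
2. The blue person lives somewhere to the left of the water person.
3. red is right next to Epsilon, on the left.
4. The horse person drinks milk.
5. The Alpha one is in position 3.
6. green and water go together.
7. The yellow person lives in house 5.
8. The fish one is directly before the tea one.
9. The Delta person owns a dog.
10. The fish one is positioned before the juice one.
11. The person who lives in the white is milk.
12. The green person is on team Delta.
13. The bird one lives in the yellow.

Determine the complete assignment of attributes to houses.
Solution:

House | Color | Drink | Team | Pet
----------------------------------
  1   | red | coffee | Gamma | fish
  2   | blue | tea | Epsilon | cat
  3   | white | milk | Alpha | horse
  4   | green | water | Delta | dog
  5   | yellow | juice | Beta | bird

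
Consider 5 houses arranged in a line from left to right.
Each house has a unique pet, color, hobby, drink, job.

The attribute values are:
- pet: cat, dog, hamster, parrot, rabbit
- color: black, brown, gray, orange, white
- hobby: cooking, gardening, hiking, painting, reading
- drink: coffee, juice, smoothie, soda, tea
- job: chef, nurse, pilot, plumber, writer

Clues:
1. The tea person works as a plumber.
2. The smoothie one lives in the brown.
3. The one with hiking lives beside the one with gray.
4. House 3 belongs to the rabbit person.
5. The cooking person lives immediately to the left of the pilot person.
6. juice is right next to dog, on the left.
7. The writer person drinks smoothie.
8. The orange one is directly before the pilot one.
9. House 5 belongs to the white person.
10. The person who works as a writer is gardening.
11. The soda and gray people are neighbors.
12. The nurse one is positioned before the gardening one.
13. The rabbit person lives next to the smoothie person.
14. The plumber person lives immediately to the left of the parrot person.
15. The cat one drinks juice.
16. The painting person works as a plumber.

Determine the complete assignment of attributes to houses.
Solution:

House | Pet | Color | Hobby | Drink | Job
-----------------------------------------
  1   | cat | orange | cooking | juice | nurse
  2   | dog | black | hiking | soda | pilot
  3   | rabbit | gray | painting | tea | plumber
  4   | parrot | brown | gardening | smoothie | writer
  5   | hamster | white | reading | coffee | chef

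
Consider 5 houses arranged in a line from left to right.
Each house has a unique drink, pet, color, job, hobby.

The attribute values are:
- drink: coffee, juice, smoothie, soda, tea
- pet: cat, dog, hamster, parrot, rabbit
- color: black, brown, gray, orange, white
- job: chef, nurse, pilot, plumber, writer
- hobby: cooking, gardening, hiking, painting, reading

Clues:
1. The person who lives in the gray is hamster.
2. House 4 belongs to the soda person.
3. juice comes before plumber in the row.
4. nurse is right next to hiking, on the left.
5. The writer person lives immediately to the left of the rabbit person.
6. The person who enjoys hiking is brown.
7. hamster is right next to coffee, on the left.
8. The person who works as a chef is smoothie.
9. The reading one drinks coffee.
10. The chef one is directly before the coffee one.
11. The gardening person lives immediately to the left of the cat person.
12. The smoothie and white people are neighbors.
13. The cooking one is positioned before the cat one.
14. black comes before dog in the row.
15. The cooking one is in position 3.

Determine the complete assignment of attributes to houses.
Solution:

House | Drink | Pet | Color | Job | Hobby
-----------------------------------------
  1   | smoothie | hamster | gray | chef | painting
  2   | coffee | parrot | white | writer | reading
  3   | juice | rabbit | black | pilot | cooking
  4   | soda | dog | orange | nurse | gardening
  5   | tea | cat | brown | plumber | hiking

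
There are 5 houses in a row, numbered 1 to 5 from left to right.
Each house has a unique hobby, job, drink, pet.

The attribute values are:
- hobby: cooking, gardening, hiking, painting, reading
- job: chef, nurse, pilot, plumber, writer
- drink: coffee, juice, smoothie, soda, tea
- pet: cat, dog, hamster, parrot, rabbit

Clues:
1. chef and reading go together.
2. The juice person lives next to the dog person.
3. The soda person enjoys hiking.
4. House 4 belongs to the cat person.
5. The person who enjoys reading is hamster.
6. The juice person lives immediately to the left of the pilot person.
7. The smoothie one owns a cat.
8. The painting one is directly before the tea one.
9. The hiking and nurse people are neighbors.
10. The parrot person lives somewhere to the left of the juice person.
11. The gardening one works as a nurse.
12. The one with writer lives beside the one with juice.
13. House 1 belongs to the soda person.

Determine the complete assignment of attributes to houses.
Solution:

House | Hobby | Job | Drink | Pet
---------------------------------
  1   | hiking | writer | soda | parrot
  2   | gardening | nurse | juice | rabbit
  3   | cooking | pilot | coffee | dog
  4   | painting | plumber | smoothie | cat
  5   | reading | chef | tea | hamster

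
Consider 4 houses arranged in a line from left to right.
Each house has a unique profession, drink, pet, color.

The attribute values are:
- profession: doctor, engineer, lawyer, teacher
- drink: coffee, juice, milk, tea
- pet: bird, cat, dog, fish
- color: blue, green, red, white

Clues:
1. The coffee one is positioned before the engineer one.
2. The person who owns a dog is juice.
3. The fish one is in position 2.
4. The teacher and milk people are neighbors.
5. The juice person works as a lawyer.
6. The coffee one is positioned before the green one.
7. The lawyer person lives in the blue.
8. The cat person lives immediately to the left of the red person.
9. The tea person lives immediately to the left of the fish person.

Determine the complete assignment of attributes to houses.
Solution:

House | Profession | Drink | Pet | Color
----------------------------------------
  1   | doctor | tea | cat | white
  2   | teacher | coffee | fish | red
  3   | engineer | milk | bird | green
  4   | lawyer | juice | dog | blue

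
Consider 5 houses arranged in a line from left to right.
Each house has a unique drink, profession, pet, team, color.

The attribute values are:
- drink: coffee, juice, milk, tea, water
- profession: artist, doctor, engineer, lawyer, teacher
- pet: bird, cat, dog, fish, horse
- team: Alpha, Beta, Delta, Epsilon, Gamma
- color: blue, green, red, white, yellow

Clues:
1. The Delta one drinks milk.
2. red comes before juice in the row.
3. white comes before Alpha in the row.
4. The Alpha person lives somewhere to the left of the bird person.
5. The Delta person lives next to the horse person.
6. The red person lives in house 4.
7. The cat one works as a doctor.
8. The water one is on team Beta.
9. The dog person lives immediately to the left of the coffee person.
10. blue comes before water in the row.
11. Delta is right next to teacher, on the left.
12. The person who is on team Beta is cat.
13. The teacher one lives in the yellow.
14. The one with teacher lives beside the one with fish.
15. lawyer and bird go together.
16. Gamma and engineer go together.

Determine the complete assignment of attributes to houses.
Solution:

House | Drink | Profession | Pet | Team | Color
-----------------------------------------------
  1   | milk | artist | dog | Delta | white
  2   | coffee | teacher | horse | Alpha | yellow
  3   | tea | engineer | fish | Gamma | blue
  4   | water | doctor | cat | Beta | red
  5   | juice | lawyer | bird | Epsilon | green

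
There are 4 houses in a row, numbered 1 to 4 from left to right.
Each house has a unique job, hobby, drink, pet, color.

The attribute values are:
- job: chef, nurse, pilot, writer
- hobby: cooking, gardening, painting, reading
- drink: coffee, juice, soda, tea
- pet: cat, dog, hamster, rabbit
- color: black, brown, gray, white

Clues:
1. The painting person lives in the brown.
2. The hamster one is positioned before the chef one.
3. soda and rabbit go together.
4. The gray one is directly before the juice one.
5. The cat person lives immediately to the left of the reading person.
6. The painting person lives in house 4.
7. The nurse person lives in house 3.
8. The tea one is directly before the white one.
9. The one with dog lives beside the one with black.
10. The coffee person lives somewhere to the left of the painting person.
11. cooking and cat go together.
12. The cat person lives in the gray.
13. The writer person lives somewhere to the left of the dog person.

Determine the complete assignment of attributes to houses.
Solution:

House | Job | Hobby | Drink | Pet | Color
-----------------------------------------
  1   | writer | cooking | tea | cat | gray
  2   | pilot | reading | juice | dog | white
  3   | nurse | gardening | coffee | hamster | black
  4   | chef | painting | soda | rabbit | brown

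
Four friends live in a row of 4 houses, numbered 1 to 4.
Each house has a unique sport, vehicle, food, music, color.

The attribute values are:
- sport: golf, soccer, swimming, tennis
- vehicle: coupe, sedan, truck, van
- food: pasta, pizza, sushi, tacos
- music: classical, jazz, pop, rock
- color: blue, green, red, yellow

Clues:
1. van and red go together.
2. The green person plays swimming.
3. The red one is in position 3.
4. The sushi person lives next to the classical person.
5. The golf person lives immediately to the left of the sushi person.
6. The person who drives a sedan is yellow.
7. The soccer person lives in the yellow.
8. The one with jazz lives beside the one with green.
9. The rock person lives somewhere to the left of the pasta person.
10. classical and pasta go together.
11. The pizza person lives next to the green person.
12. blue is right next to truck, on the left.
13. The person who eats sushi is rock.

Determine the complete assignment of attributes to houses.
Solution:

House | Sport | Vehicle | Food | Music | Color
----------------------------------------------
  1   | golf | coupe | pizza | jazz | blue
  2   | swimming | truck | sushi | rock | green
  3   | tennis | van | pasta | classical | red
  4   | soccer | sedan | tacos | pop | yellow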